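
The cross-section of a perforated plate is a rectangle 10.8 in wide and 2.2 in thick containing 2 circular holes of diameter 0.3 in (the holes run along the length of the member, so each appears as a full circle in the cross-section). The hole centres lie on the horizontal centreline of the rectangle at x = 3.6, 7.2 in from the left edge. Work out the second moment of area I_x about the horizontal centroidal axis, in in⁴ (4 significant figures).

Break the section into simple shapes (no overlaps), measuring from the bottom-left corner of the bounding box.
Plate: 10.8 × 2.2, A = 23.76 in², y = 1.1 in, Ī = 9.5832 in⁴.
Hole 1 (subtracted): ⌀0.3, A = 0.0706858 in², y = 1.1 in, Ī = 0.000397608 in⁴.
Hole 2 (subtracted): ⌀0.3, A = 0.0706858 in², y = 1.1 in, Ī = 0.000397608 in⁴.
By symmetry the centroid is at mid-height, ȳ = 1.1 in.
All pieces are centred on the horizontal centroidal axis, so I = ΣĪ (holes subtracted) = 9.5824 in⁴.

I_x ≈ 9.582 in⁴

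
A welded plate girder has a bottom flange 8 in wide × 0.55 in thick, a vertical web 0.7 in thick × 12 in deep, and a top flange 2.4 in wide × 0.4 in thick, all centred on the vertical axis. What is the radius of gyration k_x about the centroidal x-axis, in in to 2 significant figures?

Split into non-overlapping primitives; take the origin at the lower-left of the bounding box.
Bottom plate: 8 × 0.55, A = 4.4 in², y = 0.275 in, Ī = 0.1109 in⁴.
Web plate: 0.7 × 12, A = 8.4 in², y = 6.55 in, Ī = 100.8 in⁴.
Top plate: 2.4 × 0.4, A = 0.96 in², y = 12.75 in, Ī = 0.0128 in⁴.
Centroid: ȳ = ΣA·y / ΣA = 4.976 in.
Transfer each piece to the centroidal x-axis using Ī + A·d² with d = y − 4.976:
  bottom plate: d = -4.701 in → contributes +97.35 in⁴
  web plate: d = 1.574 in → contributes +121.6 in⁴
  top plate: d = 7.774 in → contributes +58.03 in⁴
Total I = 277 in⁴.
Radius of gyration: k = √(I/A) = √(277 / 13.76) = 4.487 in.

k_x ≈ 4.5 in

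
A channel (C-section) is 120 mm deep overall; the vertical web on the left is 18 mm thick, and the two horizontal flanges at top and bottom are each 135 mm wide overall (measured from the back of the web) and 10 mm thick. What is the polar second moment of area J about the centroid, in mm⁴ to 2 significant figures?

J ≈ 1.8 × 10⁷ mm⁴

Treat the section as a set of non-overlapping primitives; coordinates are from the bounding-box lower-left.
Web: 18 × 120, A = 2 160 mm², y = 60 mm, Ī = 2 592 000 mm⁴.
Top flange (beyond web): 117 × 10, A = 1 170 mm², y = 115 mm, Ī = 9 750 mm⁴.
Bottom flange (beyond web): 117 × 10, A = 1 170 mm², y = 5 mm, Ī = 9 750 mm⁴.
By symmetry the centroid is at mid-height, ȳ = 60 mm.
Transfer each piece to the centroidal x-axis using Ī + A·d² with d = y − 60:
  web: d = 0 mm → contributes +2 592 000 mm⁴
  top flange (beyond web): d = 55 mm → contributes +3 549 000 mm⁴
  bottom flange (beyond web): d = -55 mm → contributes +3 549 000 mm⁴
Total I = 9 690 000 mm⁴.
For the y-axis: x̄ = 44.1 mm.
Repeating about the centroidal y-axis gives I_y = 7 845 255 mm⁴.
Polar second moment: J = I_x + I_y = 17 535 255 mm⁴.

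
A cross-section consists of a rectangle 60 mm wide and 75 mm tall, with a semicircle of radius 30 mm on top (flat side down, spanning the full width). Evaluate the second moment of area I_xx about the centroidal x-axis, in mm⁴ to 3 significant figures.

I_xx ≈ 4.91 × 10⁶ mm⁴

Decompose the section into non-overlapping parts with the origin at the bottom-left of its bounding rectangle.
Rectangular body: 60 × 75, A = 4 500 mm², y = 37.5 mm, Ī = 2 109 375 mm⁴.
Semicircular cap: semicircle r = 30, A = 1413.7 mm², y = 87.732 mm, Ī = 88 903 mm⁴.
Centroid: ȳ = ΣA·y / ΣA = 49.508 mm.
Transfer each piece to the centroidal x-axis using Ī + A·d² with d = y − 49.508:
  rectangular body: d = -12.008 mm → contributes +2 758 284 mm⁴
  semicircular cap: d = 38.224 mm → contributes +2 154 446 mm⁴
Total I = 4 912 730 mm⁴.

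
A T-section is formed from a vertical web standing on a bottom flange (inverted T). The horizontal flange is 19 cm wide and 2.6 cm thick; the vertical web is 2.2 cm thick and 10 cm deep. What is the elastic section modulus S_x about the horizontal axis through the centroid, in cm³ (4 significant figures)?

Treat the section as a set of non-overlapping primitives; coordinates are from the bounding-box lower-left.
Flange: 19 × 2.6, A = 49.4 cm², y = 1.3 cm, Ī = 27.8287 cm⁴.
Web: 2.2 × 10, A = 22 cm², y = 7.6 cm, Ī = 183.333 cm⁴.
Centroid: ȳ = ΣA·y / ΣA = 3.24118 cm.
Transfer each piece to the horizontal axis through the centroid using Ī + A·d² with d = y − 3.24118:
  flange: d = -1.94118 cm → contributes +213.976 cm⁴
  web: d = 4.35882 cm → contributes +601.319 cm⁴
Total I = 815.295 cm⁴.
Extreme fibre distance c = 9.35882 cm; S = I/c = 87.1151 cm³.

S_x ≈ 87.12 cm³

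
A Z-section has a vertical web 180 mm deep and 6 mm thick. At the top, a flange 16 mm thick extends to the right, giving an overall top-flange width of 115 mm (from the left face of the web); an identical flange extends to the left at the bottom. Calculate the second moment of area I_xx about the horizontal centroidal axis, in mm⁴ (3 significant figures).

Split into non-overlapping primitives; take the origin at the lower-left of the bounding box.
Web: 6 × 180, A = 1 080 mm², y = 90 mm, Ī = 2 916 000 mm⁴.
Top flange (beyond web): 109 × 16, A = 1 744 mm², y = 172 mm, Ī = 37 205 mm⁴.
Bottom flange (beyond web): 109 × 16, A = 1 744 mm², y = 8 mm, Ī = 37 205 mm⁴.
Centroid: ȳ = ΣA·y / ΣA = 90 mm.
Transfer each piece to the horizontal centroidal axis using Ī + A·d² with d = y − 90:
  web: d = 0 mm → contributes +2 916 000 mm⁴
  top flange (beyond web): d = 82 mm → contributes +11 763 861 mm⁴
  bottom flange (beyond web): d = -82 mm → contributes +11 763 861 mm⁴
Total I = 26 443 723 mm⁴.

I_xx ≈ 2.64 × 10⁷ mm⁴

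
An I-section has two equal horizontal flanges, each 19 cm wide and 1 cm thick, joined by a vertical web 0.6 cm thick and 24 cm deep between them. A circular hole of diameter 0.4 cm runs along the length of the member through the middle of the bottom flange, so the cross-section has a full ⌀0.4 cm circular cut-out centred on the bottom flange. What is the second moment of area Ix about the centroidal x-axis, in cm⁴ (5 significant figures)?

Decompose the section into non-overlapping parts with the origin at the bottom-left of its bounding rectangle.
Bottom flange: 19 × 1, A = 19 cm², y = 0.5 cm, Ī = 1.583333 cm⁴.
Web: 0.6 × 24, A = 14.4 cm², y = 13 cm, Ī = 691.2 cm⁴.
Top flange: 19 × 1, A = 19 cm², y = 25.5 cm, Ī = 1.583333 cm⁴.
Hole (subtracted): ⌀0.4, A = 0.1256637 cm², y = 0.5 cm, Ī = 0.001256637 cm⁴.
Centroid: ȳ = ΣA·y / ΣA = 13.03005 cm.
Transfer each piece to the centroidal x-axis using Ī + A·d² with d = y − 13.03005:
  bottom flange: d = -12.53005 cm → contributes +2984.624 cm⁴
  web: d = -0.03004909 cm → contributes +691.213 cm⁴
  top flange: d = 12.46995 cm → contributes +2956.077 cm⁴
  hole: d = -12.53005 cm → contributes −19.73073 cm⁴
Total I = 6612.183 cm⁴.

Ix ≈ 6612.2 cm⁴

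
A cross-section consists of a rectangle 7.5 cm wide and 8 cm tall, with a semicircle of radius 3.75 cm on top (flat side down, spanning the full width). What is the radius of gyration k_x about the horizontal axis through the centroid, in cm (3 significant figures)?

k_x ≈ 3.21 cm

Split into non-overlapping primitives; take the origin at the lower-left of the bounding box.
Rectangular body: 7.5 × 8, A = 60 cm², y = 4 cm, Ī = 320 cm⁴.
Semicircular cap: semicircle r = 3.75, A = 22.089 cm², y = 9.5915 cm, Ī = 21.705 cm⁴.
Centroid: ȳ = ΣA·y / ΣA = 5.5046 cm.
Transfer each piece to the horizontal axis through the centroid using Ī + A·d² with d = y − 5.5046:
  rectangular body: d = -1.5046 cm → contributes +455.83 cm⁴
  semicircular cap: d = 4.0869 cm → contributes +390.66 cm⁴
Total I = 846.5 cm⁴.
Radius of gyration: k = √(I/A) = √(846.5 / 82.089) = 3.2112 cm.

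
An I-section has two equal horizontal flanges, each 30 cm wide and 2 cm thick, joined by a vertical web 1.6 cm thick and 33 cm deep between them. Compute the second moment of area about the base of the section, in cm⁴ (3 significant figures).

Decompose the section into non-overlapping parts with the origin at the bottom-left of its bounding rectangle.
Bottom flange: 30 × 2, A = 60 cm², y = 1 cm, Ī = 20 cm⁴.
Web: 1.6 × 33, A = 52.8 cm², y = 18.5 cm, Ī = 4791.6 cm⁴.
Top flange: 30 × 2, A = 60 cm², y = 36 cm, Ī = 20 cm⁴.
Transfer each piece to a horizontal axis along the bottom face using Ī + A·d² with d = y − 0:
  bottom flange: d = 1 cm → contributes +80 cm⁴
  web: d = 18.5 cm → contributes +22 862 cm⁴
  top flange: d = 36 cm → contributes +77 780 cm⁴
Total I = 100 722 cm⁴.

I_base ≈ 1.01 × 10⁵ cm⁴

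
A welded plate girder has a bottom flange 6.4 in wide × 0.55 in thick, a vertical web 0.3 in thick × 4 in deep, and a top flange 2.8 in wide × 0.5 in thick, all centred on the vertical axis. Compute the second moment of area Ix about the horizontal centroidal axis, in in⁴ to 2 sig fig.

Split into non-overlapping primitives; take the origin at the lower-left of the bounding box.
Bottom plate: 6.4 × 0.55, A = 3.52 in², y = 0.275 in, Ī = 0.08873 in⁴.
Web plate: 0.3 × 4, A = 1.2 in², y = 2.55 in, Ī = 1.6 in⁴.
Top plate: 2.8 × 0.5, A = 1.4 in², y = 4.8 in, Ī = 0.02917 in⁴.
Centroid: ȳ = ΣA·y / ΣA = 1.756 in.
Transfer each piece to the horizontal centroidal axis using Ī + A·d² with d = y − 1.756:
  bottom plate: d = -1.481 in → contributes +7.812 in⁴
  web plate: d = 0.7938 in → contributes +2.356 in⁴
  top plate: d = 3.044 in → contributes +13 in⁴
Total I = 23.17 in⁴.

Ix ≈ 23 in⁴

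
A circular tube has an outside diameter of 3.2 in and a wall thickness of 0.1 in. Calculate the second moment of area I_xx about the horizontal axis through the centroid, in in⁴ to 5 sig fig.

I_xx ≈ 1.1711 in⁴

Break the section into simple shapes (no overlaps), measuring from the bottom-left corner of the bounding box.
Outer circle: ⌀3.2, A = 8.042477 in², y = 1.6 in, Ī = 5.147185 in⁴.
Bore (subtracted): ⌀3, A = 7.068583 in², y = 1.6 in, Ī = 3.976078 in⁴.
By symmetry the centroid is at mid-height, ȳ = 1.6 in.
All pieces are centred on the horizontal axis through the centroid, so I = ΣĪ (holes subtracted) = 1.171107 in⁴.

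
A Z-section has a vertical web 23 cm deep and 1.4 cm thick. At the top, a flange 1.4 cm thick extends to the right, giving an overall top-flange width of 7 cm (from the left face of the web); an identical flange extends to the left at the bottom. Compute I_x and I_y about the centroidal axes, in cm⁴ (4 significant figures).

Split into non-overlapping primitives; take the origin at the lower-left of the bounding box.
Web: 1.4 × 23, A = 32.2 cm², y = 11.5 cm, Ī = 1419.48 cm⁴.
Top flange (beyond web): 5.6 × 1.4, A = 7.84 cm², y = 22.3 cm, Ī = 1.28053 cm⁴.
Bottom flange (beyond web): 5.6 × 1.4, A = 7.84 cm², y = 0.7 cm, Ī = 1.28053 cm⁴.
Centroid: ȳ = ΣA·y / ΣA = 11.5 cm.
Transfer each piece to the centroidal x-axis using Ī + A·d² with d = y − 11.5:
  web: d = 0 cm → contributes +1419.48 cm⁴
  top flange (beyond web): d = 10.8 cm → contributes +915.738 cm⁴
  bottom flange (beyond web): d = -10.8 cm → contributes +915.738 cm⁴
Total I = 3250.96 cm⁴.
For the y-axis: x̄ = 6.3 cm.
Repeating about the centroidal y-axis gives I_y = 238.316 cm⁴.

I_x ≈ 3251 cm⁴, I_y ≈ 238.3 cm⁴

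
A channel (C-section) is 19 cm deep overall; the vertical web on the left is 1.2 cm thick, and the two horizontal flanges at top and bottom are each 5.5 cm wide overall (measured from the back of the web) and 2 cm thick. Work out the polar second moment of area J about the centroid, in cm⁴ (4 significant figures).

J ≈ 2038 cm⁴

Break the section into simple shapes (no overlaps), measuring from the bottom-left corner of the bounding box.
Web: 1.2 × 19, A = 22.8 cm², y = 9.5 cm, Ī = 685.9 cm⁴.
Top flange (beyond web): 4.3 × 2, A = 8.6 cm², y = 18 cm, Ī = 2.86667 cm⁴.
Bottom flange (beyond web): 4.3 × 2, A = 8.6 cm², y = 1 cm, Ī = 2.86667 cm⁴.
By symmetry the centroid is at mid-height, ȳ = 9.5 cm.
Transfer each piece to the centroidal x-axis using Ī + A·d² with d = y − 9.5:
  web: d = 0 cm → contributes +685.9 cm⁴
  top flange (beyond web): d = 8.5 cm → contributes +624.217 cm⁴
  bottom flange (beyond web): d = -8.5 cm → contributes +624.217 cm⁴
Total I = 1934.33 cm⁴.
For the y-axis: x̄ = 1.7825 cm.
Repeating about the centroidal y-axis gives I_y = 103.381 cm⁴.
Polar second moment: J = I_x + I_y = 2037.71 cm⁴.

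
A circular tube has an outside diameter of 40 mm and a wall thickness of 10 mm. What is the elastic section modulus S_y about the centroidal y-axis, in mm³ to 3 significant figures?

Decompose the section into non-overlapping parts with the origin at the bottom-left of its bounding rectangle.
Outer circle: ⌀40, A = 1256.6 mm², x = 20 mm, Ī = 125 664 mm⁴.
Bore (subtracted): ⌀20, A = 314.16 mm², x = 20 mm, Ī = 7 854 mm⁴.
By symmetry the centroid is at mid-width, x̄ = 20 mm.
All pieces are centred on the centroidal y-axis, so I = ΣĪ (holes subtracted) = 117 810 mm⁴.
Extreme fibre distance c = 20 mm; S = I/c = 5890.5 mm³.

S_y ≈ 5890 mm³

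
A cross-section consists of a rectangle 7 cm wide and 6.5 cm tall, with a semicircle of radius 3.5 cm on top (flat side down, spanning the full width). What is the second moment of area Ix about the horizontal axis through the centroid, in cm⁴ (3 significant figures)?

Break the section into simple shapes (no overlaps), measuring from the bottom-left corner of the bounding box.
Rectangular body: 7 × 6.5, A = 45.5 cm², y = 3.25 cm, Ī = 160.2 cm⁴.
Semicircular cap: semicircle r = 3.5, A = 19.242 cm², y = 7.9854 cm, Ī = 16.47 cm⁴.
Centroid: ȳ = ΣA·y / ΣA = 4.6574 cm.
Transfer each piece to the horizontal axis through the centroid using Ī + A·d² with d = y − 4.6574:
  rectangular body: d = -1.4074 cm → contributes +250.33 cm⁴
  semicircular cap: d = 3.328 cm → contributes +229.59 cm⁴
Total I = 479.92 cm⁴.

Ix ≈ 480 cm⁴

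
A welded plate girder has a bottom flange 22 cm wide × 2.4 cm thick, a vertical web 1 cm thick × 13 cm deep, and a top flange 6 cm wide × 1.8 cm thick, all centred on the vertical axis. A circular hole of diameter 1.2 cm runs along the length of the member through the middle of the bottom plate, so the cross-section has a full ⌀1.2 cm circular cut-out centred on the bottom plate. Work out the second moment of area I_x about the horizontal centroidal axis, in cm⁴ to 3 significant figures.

I_x ≈ 2530 cm⁴

Decompose the section into non-overlapping parts with the origin at the bottom-left of its bounding rectangle.
Bottom plate: 22 × 2.4, A = 52.8 cm², y = 1.2 cm, Ī = 25.344 cm⁴.
Web plate: 1 × 13, A = 13 cm², y = 8.9 cm, Ī = 183.08 cm⁴.
Top plate: 6 × 1.8, A = 10.8 cm², y = 16.3 cm, Ī = 2.916 cm⁴.
Hole (subtracted): ⌀1.2, A = 1.131 cm², y = 1.2 cm, Ī = 0.10179 cm⁴.
Centroid: ȳ = ΣA·y / ΣA = 4.6873 cm.
Transfer each piece to the horizontal centroidal axis using Ī + A·d² with d = y − 4.6873:
  bottom plate: d = -3.4873 cm → contributes +667.44 cm⁴
  web plate: d = 4.2127 cm → contributes +413.8 cm⁴
  top plate: d = 11.613 cm → contributes +1459.4 cm⁴
  hole: d = -3.4873 cm → contributes −13.856 cm⁴
Total I = 2526.7 cm⁴.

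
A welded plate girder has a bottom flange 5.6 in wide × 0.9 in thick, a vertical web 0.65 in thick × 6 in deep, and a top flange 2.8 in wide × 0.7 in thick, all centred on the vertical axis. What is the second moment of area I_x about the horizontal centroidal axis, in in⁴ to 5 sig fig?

I_x ≈ 83.360 in⁴

Treat the section as a set of non-overlapping primitives; coordinates are from the bounding-box lower-left.
Bottom plate: 5.6 × 0.9, A = 5.04 in², y = 0.45 in, Ī = 0.3402 in⁴.
Web plate: 0.65 × 6, A = 3.9 in², y = 3.9 in, Ī = 11.7 in⁴.
Top plate: 2.8 × 0.7, A = 1.96 in², y = 7.25 in, Ī = 0.08003333 in⁴.
Centroid: ȳ = ΣA·y / ΣA = 2.907156 in.
Transfer each piece to the horizontal centroidal axis using Ī + A·d² with d = y − 2.907156:
  bottom plate: d = -2.457156 in → contributes +30.76978 in⁴
  web plate: d = 0.992844 in → contributes +15.54438 in⁴
  top plate: d = 4.342844 in → contributes +37.04621 in⁴
Total I = 83.36038 in⁴.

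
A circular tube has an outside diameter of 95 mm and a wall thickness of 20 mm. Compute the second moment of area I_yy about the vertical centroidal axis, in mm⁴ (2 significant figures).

I_yy ≈ 3.5 × 10⁶ mm⁴

Decompose the section into non-overlapping parts with the origin at the bottom-left of its bounding rectangle.
Outer circle: ⌀95, A = 7 088 mm², x = 47.5 mm, Ī = 3 998 198 mm⁴.
Bore (subtracted): ⌀55, A = 2 376 mm², x = 47.5 mm, Ī = 449 180 mm⁴.
By symmetry the centroid is at mid-width, x̄ = 47.5 mm.
All pieces are centred on the vertical centroidal axis, so I = ΣĪ (holes subtracted) = 3 549 018 mm⁴.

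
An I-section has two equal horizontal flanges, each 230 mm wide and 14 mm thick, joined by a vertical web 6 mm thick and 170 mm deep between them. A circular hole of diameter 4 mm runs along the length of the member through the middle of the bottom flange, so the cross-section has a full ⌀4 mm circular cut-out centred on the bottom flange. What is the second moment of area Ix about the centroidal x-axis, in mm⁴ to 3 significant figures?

Decompose the section into non-overlapping parts with the origin at the bottom-left of its bounding rectangle.
Bottom flange: 230 × 14, A = 3 220 mm², y = 7 mm, Ī = 52 593 mm⁴.
Web: 6 × 170, A = 1 020 mm², y = 99 mm, Ī = 2 456 500 mm⁴.
Top flange: 230 × 14, A = 3 220 mm², y = 191 mm, Ī = 52 593 mm⁴.
Hole (subtracted): ⌀4, A = 12.566 mm², y = 7 mm, Ī = 12.566 mm⁴.
Centroid: ȳ = ΣA·y / ΣA = 99.155 mm.
Transfer each piece to the centroidal x-axis using Ī + A·d² with d = y − 99.155:
  bottom flange: d = -92.155 mm → contributes +27 398 725 mm⁴
  web: d = -0.15524 mm → contributes +2 456 525 mm⁴
  top flange: d = 91.845 mm → contributes +27 214 777 mm⁴
  hole: d = -92.155 mm → contributes −106 734 mm⁴
Total I = 56 963 293 mm⁴.

Ix ≈ 5.70 × 10⁷ mm⁴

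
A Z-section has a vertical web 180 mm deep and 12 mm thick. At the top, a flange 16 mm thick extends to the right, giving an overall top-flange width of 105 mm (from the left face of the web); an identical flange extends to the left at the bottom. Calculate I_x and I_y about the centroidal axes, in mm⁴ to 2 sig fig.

Break the section into simple shapes (no overlaps), measuring from the bottom-left corner of the bounding box.
Web: 12 × 180, A = 2 160 mm², y = 90 mm, Ī = 5 832 000 mm⁴.
Top flange (beyond web): 93 × 16, A = 1 488 mm², y = 172 mm, Ī = 31 744 mm⁴.
Bottom flange (beyond web): 93 × 16, A = 1 488 mm², y = 8 mm, Ī = 31 744 mm⁴.
Centroid: ȳ = ΣA·y / ΣA = 90 mm.
Transfer each piece to the centroidal x-axis using Ī + A·d² with d = y − 90:
  web: d = 0 mm → contributes +5 832 000 mm⁴
  top flange (beyond web): d = 82 mm → contributes +10 037 056 mm⁴
  bottom flange (beyond web): d = -82 mm → contributes +10 037 056 mm⁴
Total I = 25 906 112 mm⁴.
For the y-axis: x̄ = 99 mm.
Repeating about the centroidal y-axis gives I_y = 10 373 472 mm⁴.

I_x ≈ 2.6 × 10⁷ mm⁴, I_y ≈ 1.0 × 10⁷ mm⁴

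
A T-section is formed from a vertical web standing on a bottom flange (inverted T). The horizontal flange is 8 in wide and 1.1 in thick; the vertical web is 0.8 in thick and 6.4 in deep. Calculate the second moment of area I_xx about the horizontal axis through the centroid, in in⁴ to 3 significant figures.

I_xx ≈ 63.9 in⁴

Split into non-overlapping primitives; take the origin at the lower-left of the bounding box.
Flange: 8 × 1.1, A = 8.8 in², y = 0.55 in, Ī = 0.88733 in⁴.
Web: 0.8 × 6.4, A = 5.12 in², y = 4.3 in, Ī = 17.476 in⁴.
Centroid: ȳ = ΣA·y / ΣA = 1.9293 in.
Transfer each piece to the horizontal axis through the centroid using Ī + A·d² with d = y − 1.9293:
  flange: d = -1.3793 in → contributes +17.629 in⁴
  web: d = 2.3707 in → contributes +46.252 in⁴
Total I = 63.881 in⁴.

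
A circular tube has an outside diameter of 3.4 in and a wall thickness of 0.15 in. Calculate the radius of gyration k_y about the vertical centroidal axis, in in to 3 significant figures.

k_y ≈ 1.15 in

Break the section into simple shapes (no overlaps), measuring from the bottom-left corner of the bounding box.
Outer circle: ⌀3.4, A = 9.0792 in², x = 1.7 in, Ī = 6.5597 in⁴.
Bore (subtracted): ⌀3.1, A = 7.5477 in², x = 1.7 in, Ī = 4.5333 in⁴.
By symmetry the centroid is at mid-width, x̄ = 1.7 in.
All pieces are centred on the vertical centroidal axis, so I = ΣĪ (holes subtracted) = 2.0264 in⁴.
Radius of gyration: k = √(I/A) = √(2.0264 / 1.5315) = 1.1503 in.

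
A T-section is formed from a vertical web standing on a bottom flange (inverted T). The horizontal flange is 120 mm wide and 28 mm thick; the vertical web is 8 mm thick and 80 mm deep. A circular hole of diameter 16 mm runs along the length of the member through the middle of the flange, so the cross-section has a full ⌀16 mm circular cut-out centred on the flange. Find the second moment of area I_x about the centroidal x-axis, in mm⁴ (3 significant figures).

Decompose the section into non-overlapping parts with the origin at the bottom-left of its bounding rectangle.
Flange: 120 × 28, A = 3 360 mm², y = 14 mm, Ī = 219 520 mm⁴.
Web: 8 × 80, A = 640 mm², y = 68 mm, Ī = 341 333 mm⁴.
Hole (subtracted): ⌀16, A = 201.06 mm², y = 14 mm, Ī = 3 217 mm⁴.
Centroid: ȳ = ΣA·y / ΣA = 23.097 mm.
Transfer each piece to the centroidal x-axis using Ī + A·d² with d = y − 23.097:
  flange: d = -9.0973 mm → contributes +497 595 mm⁴
  web: d = 44.903 mm → contributes +1 631 736 mm⁴
  hole: d = -9.0973 mm → contributes −19 857 mm⁴
Total I = 2 109 474 mm⁴.

I_x ≈ 2.11 × 10⁶ mm⁴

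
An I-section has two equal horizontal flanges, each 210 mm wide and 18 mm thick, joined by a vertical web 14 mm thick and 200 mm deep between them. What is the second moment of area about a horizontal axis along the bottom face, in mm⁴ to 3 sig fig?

I_base ≈ 2.44 × 10⁸ mm⁴

Split into non-overlapping primitives; take the origin at the lower-left of the bounding box.
Bottom flange: 210 × 18, A = 3 780 mm², y = 9 mm, Ī = 102 060 mm⁴.
Web: 14 × 200, A = 2 800 mm², y = 118 mm, Ī = 9 333 333 mm⁴.
Top flange: 210 × 18, A = 3 780 mm², y = 227 mm, Ī = 102 060 mm⁴.
Transfer each piece to a horizontal axis along the bottom face using Ī + A·d² with d = y − 0:
  bottom flange: d = 9 mm → contributes +408 240 mm⁴
  web: d = 118 mm → contributes +48 320 533 mm⁴
  top flange: d = 227 mm → contributes +194 881 680 mm⁴
Total I = 243 610 453 mm⁴.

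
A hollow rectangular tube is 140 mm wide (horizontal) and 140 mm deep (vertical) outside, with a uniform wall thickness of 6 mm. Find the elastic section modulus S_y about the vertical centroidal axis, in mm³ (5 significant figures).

Decompose the section into non-overlapping parts with the origin at the bottom-left of its bounding rectangle.
Outer rectangle: 140 × 140, A = 19 600 mm², x = 70 mm, Ī = 32 013 333 mm⁴.
Inner void (subtracted): 128 × 128, A = 16 384 mm², x = 70 mm, Ī = 22 369 621 mm⁴.
By symmetry the centroid is at mid-width, x̄ = 70 mm.
All pieces are centred on the vertical centroidal axis, so I = ΣĪ (holes subtracted) = 9 643 712 mm⁴.
Extreme fibre distance c = 70 mm; S = I/c = 137767.3 mm³.

S_y ≈ 1.3777 × 10⁵ mm³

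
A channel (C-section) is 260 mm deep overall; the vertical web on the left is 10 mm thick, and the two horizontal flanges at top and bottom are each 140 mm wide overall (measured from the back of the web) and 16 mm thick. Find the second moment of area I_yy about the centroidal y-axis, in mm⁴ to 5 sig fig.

I_yy ≈ 1.3720 × 10⁷ mm⁴

Split into non-overlapping primitives; take the origin at the lower-left of the bounding box.
Web: 10 × 260, A = 2 600 mm², x = 5 mm, Ī = 21666.67 mm⁴.
Top flange (beyond web): 130 × 16, A = 2 080 mm², x = 75 mm, Ī = 2 929 333 mm⁴.
Bottom flange (beyond web): 130 × 16, A = 2 080 mm², x = 75 mm, Ī = 2 929 333 mm⁴.
Centroid: x̄ = ΣA·x / ΣA = 48.07692 mm.
Transfer each piece to the centroidal y-axis using Ī + A·d² with d = x − 48.07692:
  web: d = -43.07692 mm → contributes +4 846 282 mm⁴
  top flange (beyond web): d = 26.92308 mm → contributes +4 437 026 mm⁴
  bottom flange (beyond web): d = 26.92308 mm → contributes +4 437 026 mm⁴
Total I = 13 720 333 mm⁴.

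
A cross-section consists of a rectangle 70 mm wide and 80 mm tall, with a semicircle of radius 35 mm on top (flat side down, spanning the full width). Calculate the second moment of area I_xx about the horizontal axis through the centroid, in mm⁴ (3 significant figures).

Break the section into simple shapes (no overlaps), measuring from the bottom-left corner of the bounding box.
Rectangular body: 70 × 80, A = 5 600 mm², y = 40 mm, Ī = 2 986 667 mm⁴.
Semicircular cap: semicircle r = 35, A = 1924.2 mm², y = 94.854 mm, Ī = 164 704 mm⁴.
Centroid: ȳ = ΣA·y / ΣA = 54.028 mm.
Transfer each piece to the horizontal axis through the centroid using Ī + A·d² with d = y − 54.028:
  rectangular body: d = -14.028 mm → contributes +4 088 714 mm⁴
  semicircular cap: d = 40.826 mm → contributes +3 371 950 mm⁴
Total I = 7 460 664 mm⁴.

I_xx ≈ 7.46 × 10⁶ mm⁴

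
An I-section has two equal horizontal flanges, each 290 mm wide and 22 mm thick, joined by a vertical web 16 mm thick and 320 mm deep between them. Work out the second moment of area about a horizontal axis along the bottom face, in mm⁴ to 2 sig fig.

Treat the section as a set of non-overlapping primitives; coordinates are from the bounding-box lower-left.
Bottom flange: 290 × 22, A = 6 380 mm², y = 11 mm, Ī = 257 327 mm⁴.
Web: 16 × 320, A = 5 120 mm², y = 182 mm, Ī = 43 690 667 mm⁴.
Top flange: 290 × 22, A = 6 380 mm², y = 353 mm, Ī = 257 327 mm⁴.
Transfer each piece to the bottom edge using Ī + A·d² with d = y − 0:
  bottom flange: d = 11 mm → contributes +1 029 307 mm⁴
  web: d = 182 mm → contributes +213 285 547 mm⁴
  top flange: d = 353 mm → contributes +795 262 747 mm⁴
Total I = 1 009 577 600 mm⁴.

I_base ≈ 1.0 × 10⁹ mm⁴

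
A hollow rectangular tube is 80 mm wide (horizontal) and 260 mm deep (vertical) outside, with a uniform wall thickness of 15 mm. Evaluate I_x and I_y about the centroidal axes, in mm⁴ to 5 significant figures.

I_x ≈ 6.6478 × 10⁷ mm⁴, I_y ≈ 8.6975 × 10⁶ mm⁴

Decompose the section into non-overlapping parts with the origin at the bottom-left of its bounding rectangle.
Outer rectangle: 80 × 260, A = 20 800 mm², y = 130 mm, Ī = 117 173 333 mm⁴.
Inner void (subtracted): 50 × 230, A = 11 500 mm², y = 130 mm, Ī = 50 695 833 mm⁴.
By symmetry the centroid is at mid-height, ȳ = 130 mm.
All pieces are centred on the centroidal x-axis, so I = ΣĪ (holes subtracted) = 66 477 500 mm⁴.
Repeating about the centroidal y-axis gives I_y = 8 697 500 mm⁴.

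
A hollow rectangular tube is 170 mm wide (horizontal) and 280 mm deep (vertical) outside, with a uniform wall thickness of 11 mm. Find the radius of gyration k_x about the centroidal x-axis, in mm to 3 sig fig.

k_x ≈ 103 mm

Decompose the section into non-overlapping parts with the origin at the bottom-left of its bounding rectangle.
Outer rectangle: 170 × 280, A = 47 600 mm², y = 140 mm, Ī = 310 986 667 mm⁴.
Inner void (subtracted): 148 × 258, A = 38 184 mm², y = 140 mm, Ī = 211 806 648 mm⁴.
By symmetry the centroid is at mid-height, ȳ = 140 mm.
All pieces are centred on the centroidal x-axis, so I = ΣĪ (holes subtracted) = 99 180 019 mm⁴.
Radius of gyration: k = √(I/A) = √(99 180 019 / 9 416) = 102.63 mm.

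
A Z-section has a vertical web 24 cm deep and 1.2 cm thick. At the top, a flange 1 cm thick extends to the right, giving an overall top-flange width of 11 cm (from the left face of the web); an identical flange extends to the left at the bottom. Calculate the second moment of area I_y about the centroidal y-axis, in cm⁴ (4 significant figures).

I_y ≈ 753.2 cm⁴

Treat the section as a set of non-overlapping primitives; coordinates are from the bounding-box lower-left.
Web: 1.2 × 24, A = 28.8 cm², x = 10.4 cm, Ī = 3.456 cm⁴.
Top flange (beyond web): 9.8 × 1, A = 9.8 cm², x = 15.9 cm, Ī = 78.4327 cm⁴.
Bottom flange (beyond web): 9.8 × 1, A = 9.8 cm², x = 4.9 cm, Ī = 78.4327 cm⁴.
Centroid: x̄ = ΣA·x / ΣA = 10.4 cm.
Transfer each piece to the centroidal y-axis using Ī + A·d² with d = x − 10.4:
  web: d = 0 cm → contributes +3.456 cm⁴
  top flange (beyond web): d = 5.5 cm → contributes +374.883 cm⁴
  bottom flange (beyond web): d = -5.5 cm → contributes +374.883 cm⁴
Total I = 753.221 cm⁴.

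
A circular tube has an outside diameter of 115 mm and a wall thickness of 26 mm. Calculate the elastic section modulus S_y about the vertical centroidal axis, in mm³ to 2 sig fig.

Split into non-overlapping primitives; take the origin at the lower-left of the bounding box.
Outer circle: ⌀115, A = 10 387 mm², x = 57.5 mm, Ī = 8 585 414 mm⁴.
Bore (subtracted): ⌀63, A = 3 117 mm², x = 57.5 mm, Ī = 773 272 mm⁴.
By symmetry the centroid is at mid-width, x̄ = 57.5 mm.
All pieces are centred on the vertical centroidal axis, so I = ΣĪ (holes subtracted) = 7 812 143 mm⁴.
Extreme fibre distance c = 57.5 mm; S = I/c = 135 863 mm³.

S_y ≈ 1.4 × 10⁵ mm³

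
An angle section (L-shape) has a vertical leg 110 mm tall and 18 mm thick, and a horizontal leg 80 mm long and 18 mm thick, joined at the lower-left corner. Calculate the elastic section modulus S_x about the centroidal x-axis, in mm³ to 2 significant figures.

S_x ≈ 4.9 × 10⁴ mm³

Decompose the section into non-overlapping parts with the origin at the bottom-left of its bounding rectangle.
Vertical leg: 18 × 110, A = 1 980 mm², y = 55 mm, Ī = 1 996 500 mm⁴.
Horizontal leg (remainder): 62 × 18, A = 1 116 mm², y = 9 mm, Ī = 30 132 mm⁴.
Centroid: ȳ = ΣA·y / ΣA = 38.42 mm.
Transfer each piece to the centroidal x-axis using Ī + A·d² with d = y − 38.42:
  vertical leg: d = 16.58 mm → contributes +2 540 886 mm⁴
  horizontal leg (remainder): d = -29.42 mm → contributes +995 979 mm⁴
Total I = 3 536 865 mm⁴.
Extreme fibre distance c = 71.58 mm; S = I/c = 49 410 mm³.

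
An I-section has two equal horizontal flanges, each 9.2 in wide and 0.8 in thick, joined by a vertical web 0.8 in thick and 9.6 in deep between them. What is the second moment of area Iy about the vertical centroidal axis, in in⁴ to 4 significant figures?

Iy ≈ 104.2 in⁴

Decompose the section into non-overlapping parts with the origin at the bottom-left of its bounding rectangle.
Bottom flange: 9.2 × 0.8, A = 7.36 in², x = 4.6 in, Ī = 51.9125 in⁴.
Web: 0.8 × 9.6, A = 7.68 in², x = 4.6 in, Ī = 0.4096 in⁴.
Top flange: 9.2 × 0.8, A = 7.36 in², x = 4.6 in, Ī = 51.9125 in⁴.
By symmetry the centroid is at mid-width, x̄ = 4.6 in.
All pieces are centred on the vertical centroidal axis, so I = ΣĪ = 104.235 in⁴.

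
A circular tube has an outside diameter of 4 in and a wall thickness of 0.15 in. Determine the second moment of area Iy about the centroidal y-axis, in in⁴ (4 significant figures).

Decompose the section into non-overlapping parts with the origin at the bottom-left of its bounding rectangle.
Outer circle: ⌀4, A = 12.5664 in², x = 2 in, Ī = 12.5664 in⁴.
Bore (subtracted): ⌀3.7, A = 10.7521 in², x = 2 in, Ī = 9.19977 in⁴.
By symmetry the centroid is at mid-width, x̄ = 2 in.
All pieces are centred on the centroidal y-axis, so I = ΣĪ (holes subtracted) = 3.3666 in⁴.

Iy ≈ 3.367 in⁴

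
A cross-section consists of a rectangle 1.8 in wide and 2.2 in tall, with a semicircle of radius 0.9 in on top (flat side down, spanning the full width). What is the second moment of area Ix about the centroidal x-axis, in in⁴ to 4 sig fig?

Ix ≈ 3.784 in⁴

Treat the section as a set of non-overlapping primitives; coordinates are from the bounding-box lower-left.
Rectangular body: 1.8 × 2.2, A = 3.96 in², y = 1.1 in, Ī = 1.5972 in⁴.
Semicircular cap: semicircle r = 0.9, A = 1.27235 in², y = 2.58197 in, Ī = 0.0720115 in⁴.
Centroid: ȳ = ΣA·y / ΣA = 1.46037 in.
Transfer each piece to the centroidal x-axis using Ī + A·d² with d = y − 1.46037:
  rectangular body: d = -0.36037 in → contributes +2.11147 in⁴
  semicircular cap: d = 1.1216 in → contributes +1.67261 in⁴
Total I = 3.78408 in⁴.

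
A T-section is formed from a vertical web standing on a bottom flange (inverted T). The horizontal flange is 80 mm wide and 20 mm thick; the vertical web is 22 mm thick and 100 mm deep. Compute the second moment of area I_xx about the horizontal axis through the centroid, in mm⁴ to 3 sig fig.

Split into non-overlapping primitives; take the origin at the lower-left of the bounding box.
Flange: 80 × 20, A = 1 600 mm², y = 10 mm, Ī = 53 333 mm⁴.
Web: 22 × 100, A = 2 200 mm², y = 70 mm, Ī = 1 833 333 mm⁴.
Centroid: ȳ = ΣA·y / ΣA = 44.737 mm.
Transfer each piece to the horizontal axis through the centroid using Ī + A·d² with d = y − 44.737:
  flange: d = -34.737 mm → contributes +1 983 970 mm⁴
  web: d = 25.263 mm → contributes +3 237 433 mm⁴
Total I = 5 221 404 mm⁴.

I_xx ≈ 5.22 × 10⁶ mm⁴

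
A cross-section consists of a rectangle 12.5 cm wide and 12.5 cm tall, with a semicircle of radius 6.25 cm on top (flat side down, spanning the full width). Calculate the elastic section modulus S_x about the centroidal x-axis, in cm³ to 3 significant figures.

S_x ≈ 570 cm³

Split into non-overlapping primitives; take the origin at the lower-left of the bounding box.
Rectangular body: 12.5 × 12.5, A = 156.25 cm², y = 6.25 cm, Ī = 2034.5 cm⁴.
Semicircular cap: semicircle r = 6.25, A = 61.359 cm², y = 15.153 cm, Ī = 167.48 cm⁴.
Centroid: ȳ = ΣA·y / ΣA = 8.7603 cm.
Transfer each piece to the centroidal x-axis using Ī + A·d² with d = y − 8.7603:
  rectangular body: d = -2.5103 cm → contributes +3019.1 cm⁴
  semicircular cap: d = 6.3923 cm → contributes +2674.7 cm⁴
Total I = 5693.8 cm⁴.
Extreme fibre distance c = 9.9897 cm; S = I/c = 569.97 cm³.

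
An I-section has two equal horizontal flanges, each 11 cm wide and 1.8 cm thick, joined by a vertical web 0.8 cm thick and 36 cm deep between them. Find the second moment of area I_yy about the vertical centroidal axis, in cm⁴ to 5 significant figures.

Split into non-overlapping primitives; take the origin at the lower-left of the bounding box.
Bottom flange: 11 × 1.8, A = 19.8 cm², x = 5.5 cm, Ī = 199.65 cm⁴.
Web: 0.8 × 36, A = 28.8 cm², x = 5.5 cm, Ī = 1.536 cm⁴.
Top flange: 11 × 1.8, A = 19.8 cm², x = 5.5 cm, Ī = 199.65 cm⁴.
By symmetry the centroid is at mid-width, x̄ = 5.5 cm.
All pieces are centred on the vertical centroidal axis, so I = ΣĪ = 400.836 cm⁴.

I_yy ≈ 400.84 cm⁴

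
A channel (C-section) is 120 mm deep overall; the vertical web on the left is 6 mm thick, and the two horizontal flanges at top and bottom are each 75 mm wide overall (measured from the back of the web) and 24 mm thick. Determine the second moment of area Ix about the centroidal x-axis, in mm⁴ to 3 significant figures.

Ix ≈ 8.65 × 10⁶ mm⁴

Decompose the section into non-overlapping parts with the origin at the bottom-left of its bounding rectangle.
Web: 6 × 120, A = 720 mm², y = 60 mm, Ī = 864 000 mm⁴.
Top flange (beyond web): 69 × 24, A = 1 656 mm², y = 108 mm, Ī = 79 488 mm⁴.
Bottom flange (beyond web): 69 × 24, A = 1 656 mm², y = 12 mm, Ī = 79 488 mm⁴.
By symmetry the centroid is at mid-height, ȳ = 60 mm.
Transfer each piece to the centroidal x-axis using Ī + A·d² with d = y − 60:
  web: d = 0 mm → contributes +864 000 mm⁴
  top flange (beyond web): d = 48 mm → contributes +3 894 912 mm⁴
  bottom flange (beyond web): d = -48 mm → contributes +3 894 912 mm⁴
Total I = 8 653 824 mm⁴.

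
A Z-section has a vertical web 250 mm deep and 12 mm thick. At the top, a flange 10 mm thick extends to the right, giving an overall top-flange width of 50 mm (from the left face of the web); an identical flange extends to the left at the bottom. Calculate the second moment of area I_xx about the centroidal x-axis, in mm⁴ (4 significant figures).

I_xx ≈ 2.658 × 10⁷ mm⁴

Decompose the section into non-overlapping parts with the origin at the bottom-left of its bounding rectangle.
Web: 12 × 250, A = 3 000 mm², y = 125 mm, Ī = 15 625 000 mm⁴.
Top flange (beyond web): 38 × 10, A = 380 mm², y = 245 mm, Ī = 3166.67 mm⁴.
Bottom flange (beyond web): 38 × 10, A = 380 mm², y = 5 mm, Ī = 3166.67 mm⁴.
Centroid: ȳ = ΣA·y / ΣA = 125 mm.
Transfer each piece to the centroidal x-axis using Ī + A·d² with d = y − 125:
  web: d = 0 mm → contributes +15 625 000 mm⁴
  top flange (beyond web): d = 120 mm → contributes +5 475 167 mm⁴
  bottom flange (beyond web): d = -120 mm → contributes +5 475 167 mm⁴
Total I = 26 575 333 mm⁴.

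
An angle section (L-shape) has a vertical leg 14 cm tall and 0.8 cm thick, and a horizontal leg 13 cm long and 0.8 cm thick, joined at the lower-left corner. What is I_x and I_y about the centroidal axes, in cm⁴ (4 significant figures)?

Decompose the section into non-overlapping parts with the origin at the bottom-left of its bounding rectangle.
Vertical leg: 0.8 × 14, A = 11.2 cm², y = 7 cm, Ī = 182.933 cm⁴.
Horizontal leg (remainder): 12.2 × 0.8, A = 9.76 cm², y = 0.4 cm, Ī = 0.520533 cm⁴.
Centroid: ȳ = ΣA·y / ΣA = 3.92672 cm.
Transfer each piece to the centroidal x-axis using Ī + A·d² with d = y − 3.92672:
  vertical leg: d = 3.07328 cm → contributes +288.718 cm⁴
  horizontal leg (remainder): d = -3.52672 cm → contributes +121.913 cm⁴
Total I = 410.631 cm⁴.
For the y-axis: x̄ = 3.42672 cm.
Repeating about the centroidal y-axis gives I_y = 341.999 cm⁴.

I_x ≈ 410.6 cm⁴, I_y ≈ 342.0 cm⁴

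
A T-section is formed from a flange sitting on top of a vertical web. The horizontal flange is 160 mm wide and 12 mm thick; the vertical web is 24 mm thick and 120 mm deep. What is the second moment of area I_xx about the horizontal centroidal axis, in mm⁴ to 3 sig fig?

Break the section into simple shapes (no overlaps), measuring from the bottom-left corner of the bounding box.
Flange: 160 × 12, A = 1 920 mm², y = 126 mm, Ī = 23 040 mm⁴.
Web: 24 × 120, A = 2 880 mm², y = 60 mm, Ī = 3 456 000 mm⁴.
Centroid: ȳ = ΣA·y / ΣA = 86.4 mm.
Transfer each piece to the horizontal centroidal axis using Ī + A·d² with d = y − 86.4:
  flange: d = 39.6 mm → contributes +3 033 907 mm⁴
  web: d = -26.4 mm → contributes +5 463 245 mm⁴
Total I = 8 497 152 mm⁴.

I_xx ≈ 8.50 × 10⁶ mm⁴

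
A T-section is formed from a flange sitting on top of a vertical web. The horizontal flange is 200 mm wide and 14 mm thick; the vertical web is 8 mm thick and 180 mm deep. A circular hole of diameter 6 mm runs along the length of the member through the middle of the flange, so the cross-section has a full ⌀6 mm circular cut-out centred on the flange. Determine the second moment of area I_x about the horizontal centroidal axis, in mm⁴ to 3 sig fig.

I_x ≈ 1.29 × 10⁷ mm⁴

Decompose the section into non-overlapping parts with the origin at the bottom-left of its bounding rectangle.
Flange: 200 × 14, A = 2 800 mm², y = 187 mm, Ī = 45 733 mm⁴.
Web: 8 × 180, A = 1 440 mm², y = 90 mm, Ī = 3 888 000 mm⁴.
Hole (subtracted): ⌀6, A = 28.274 mm², y = 187 mm, Ī = 63.617 mm⁴.
Centroid: ȳ = ΣA·y / ΣA = 153.84 mm.
Transfer each piece to the horizontal centroidal axis using Ī + A·d² with d = y − 153.84:
  flange: d = 33.165 mm → contributes +3 125 419 mm⁴
  web: d = -63.835 mm → contributes +9 755 949 mm⁴
  hole: d = 33.165 mm → contributes −31 162 mm⁴
Total I = 12 850 205 mm⁴.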